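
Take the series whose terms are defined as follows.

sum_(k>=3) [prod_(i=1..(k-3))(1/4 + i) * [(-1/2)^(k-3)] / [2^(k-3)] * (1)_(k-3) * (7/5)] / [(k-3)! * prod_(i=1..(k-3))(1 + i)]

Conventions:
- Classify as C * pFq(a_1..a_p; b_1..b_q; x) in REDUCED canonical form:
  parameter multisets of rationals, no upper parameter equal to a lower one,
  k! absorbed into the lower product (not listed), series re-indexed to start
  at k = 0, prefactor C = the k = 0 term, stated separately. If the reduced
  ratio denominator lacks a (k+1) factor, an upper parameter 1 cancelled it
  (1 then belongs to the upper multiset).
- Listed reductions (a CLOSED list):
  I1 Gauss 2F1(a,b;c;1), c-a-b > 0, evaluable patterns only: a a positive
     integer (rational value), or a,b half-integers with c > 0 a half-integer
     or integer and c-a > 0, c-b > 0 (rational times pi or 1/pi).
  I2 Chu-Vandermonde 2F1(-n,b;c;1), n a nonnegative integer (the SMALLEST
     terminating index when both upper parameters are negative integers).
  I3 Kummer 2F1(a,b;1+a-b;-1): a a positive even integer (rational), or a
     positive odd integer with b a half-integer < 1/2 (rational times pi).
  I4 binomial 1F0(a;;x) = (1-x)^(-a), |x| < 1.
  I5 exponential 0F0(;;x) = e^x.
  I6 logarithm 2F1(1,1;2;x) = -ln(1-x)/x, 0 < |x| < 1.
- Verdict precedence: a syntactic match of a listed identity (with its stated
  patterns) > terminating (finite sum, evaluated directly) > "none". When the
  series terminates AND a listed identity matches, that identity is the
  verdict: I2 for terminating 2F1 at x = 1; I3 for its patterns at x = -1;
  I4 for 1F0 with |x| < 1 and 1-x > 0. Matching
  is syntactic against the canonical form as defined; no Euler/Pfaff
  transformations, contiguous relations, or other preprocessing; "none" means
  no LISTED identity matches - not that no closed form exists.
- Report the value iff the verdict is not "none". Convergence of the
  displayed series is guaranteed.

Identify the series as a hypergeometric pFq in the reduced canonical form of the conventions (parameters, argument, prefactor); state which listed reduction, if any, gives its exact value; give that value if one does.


x = -1/4 here; the reduced form reads 2F1, upper {1, 5/4}, lower {2}, C = 7/5. Verdict: none - at argument -1/4 the multisets {1, 5/4} ; {2} match no listed identity.

Key observation: from the first term 7/5: the two k-th powers (C = 7/5, x = -1/4) combine into one argument.
Term ratio: r(k) = (-1/4) * (k+1) (k+5/4) / [(k+2) (k+1)] - rational; roots negated = parameters, x = (-1/4), C = 7/5.


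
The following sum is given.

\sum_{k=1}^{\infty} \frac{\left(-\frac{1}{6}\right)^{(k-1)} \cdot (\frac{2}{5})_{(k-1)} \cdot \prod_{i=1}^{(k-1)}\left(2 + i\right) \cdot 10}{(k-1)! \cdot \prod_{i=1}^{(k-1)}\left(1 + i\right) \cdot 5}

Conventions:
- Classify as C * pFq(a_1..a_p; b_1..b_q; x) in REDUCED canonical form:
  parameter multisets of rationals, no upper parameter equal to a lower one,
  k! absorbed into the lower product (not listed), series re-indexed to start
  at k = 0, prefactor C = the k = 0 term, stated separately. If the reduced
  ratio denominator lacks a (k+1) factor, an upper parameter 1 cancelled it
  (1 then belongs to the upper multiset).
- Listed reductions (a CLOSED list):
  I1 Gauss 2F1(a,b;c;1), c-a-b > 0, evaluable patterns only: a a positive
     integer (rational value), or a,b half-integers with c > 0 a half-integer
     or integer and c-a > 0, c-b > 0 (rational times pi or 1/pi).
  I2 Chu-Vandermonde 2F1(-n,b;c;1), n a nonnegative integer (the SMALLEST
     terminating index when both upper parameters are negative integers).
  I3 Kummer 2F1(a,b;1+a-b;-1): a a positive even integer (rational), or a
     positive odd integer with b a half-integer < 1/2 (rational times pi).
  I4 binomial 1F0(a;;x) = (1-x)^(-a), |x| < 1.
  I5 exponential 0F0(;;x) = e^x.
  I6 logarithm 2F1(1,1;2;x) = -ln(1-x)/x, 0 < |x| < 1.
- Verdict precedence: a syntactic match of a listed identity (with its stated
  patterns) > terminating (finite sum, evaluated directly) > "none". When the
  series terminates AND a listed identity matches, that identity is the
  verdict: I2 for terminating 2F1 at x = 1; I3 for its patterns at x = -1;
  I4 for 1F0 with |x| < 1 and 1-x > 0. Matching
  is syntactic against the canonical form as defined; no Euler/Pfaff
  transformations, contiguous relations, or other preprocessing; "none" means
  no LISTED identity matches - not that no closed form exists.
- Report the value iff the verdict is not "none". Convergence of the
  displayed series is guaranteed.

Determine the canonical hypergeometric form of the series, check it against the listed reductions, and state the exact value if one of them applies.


x = -\frac{1}{6} here; the reduced form reads 2F1, upper {\frac{2}{5}, 3}, lower {2}, C = 2. Verdict: none - at argument -\frac{1}{6} the multisets {\frac{2}{5}, 3} ; {2} match no listed identity.

First insight: t_0 being 2, the constant factors (C = 2) combine into one prefactor.
Adjacent-term ratio: r(k) = -\frac{1}{6} * (k+\frac{2}{5}) (k+3) / [(k+2) (k+1)] - rational; roots negated = parameters, x = -\frac{1}{6}, C = 2.


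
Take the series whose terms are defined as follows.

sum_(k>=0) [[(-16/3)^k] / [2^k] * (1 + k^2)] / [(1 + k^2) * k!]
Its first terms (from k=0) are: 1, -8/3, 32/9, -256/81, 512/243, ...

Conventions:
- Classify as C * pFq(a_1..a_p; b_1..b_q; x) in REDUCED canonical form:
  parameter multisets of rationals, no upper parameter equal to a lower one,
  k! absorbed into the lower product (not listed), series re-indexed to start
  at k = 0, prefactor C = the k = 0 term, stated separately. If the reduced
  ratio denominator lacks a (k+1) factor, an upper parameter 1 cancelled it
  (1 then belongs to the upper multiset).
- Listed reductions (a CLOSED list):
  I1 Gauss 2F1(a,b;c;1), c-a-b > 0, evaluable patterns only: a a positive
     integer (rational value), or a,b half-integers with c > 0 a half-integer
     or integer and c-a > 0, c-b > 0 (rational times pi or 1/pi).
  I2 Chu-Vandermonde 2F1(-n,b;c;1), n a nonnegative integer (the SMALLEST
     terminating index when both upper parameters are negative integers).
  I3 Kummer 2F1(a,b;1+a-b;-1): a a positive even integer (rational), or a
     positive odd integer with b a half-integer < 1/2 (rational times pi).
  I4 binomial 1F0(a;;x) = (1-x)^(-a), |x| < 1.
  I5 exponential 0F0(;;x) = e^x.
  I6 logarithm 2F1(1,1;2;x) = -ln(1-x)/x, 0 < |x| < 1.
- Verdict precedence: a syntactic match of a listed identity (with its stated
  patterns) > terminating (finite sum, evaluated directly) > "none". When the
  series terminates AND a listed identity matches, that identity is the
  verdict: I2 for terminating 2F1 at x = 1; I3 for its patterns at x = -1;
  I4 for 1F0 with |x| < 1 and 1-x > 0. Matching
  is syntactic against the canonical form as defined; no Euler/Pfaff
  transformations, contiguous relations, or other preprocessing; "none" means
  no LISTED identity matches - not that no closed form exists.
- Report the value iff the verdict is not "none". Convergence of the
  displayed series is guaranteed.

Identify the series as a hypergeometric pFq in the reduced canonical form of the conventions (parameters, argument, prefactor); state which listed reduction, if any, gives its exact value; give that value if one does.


The tell: t_0 being 1, the two k-th powers (C = 1) combine into one argument.
Consecutive-term ratio: r(k) = (-8/3) * 1 / [(k+1)] - poly over poly, x = (-8/3) from leading terms; C = 1 at k = 0.

Reduced: x = -8/3, 0F0, upper = {-}, lower = {-}, C = 1. Verdict: the exponential series (I5) matches (the 0F0 exponential series at x = -8/3). Hence: e^(-8/3).


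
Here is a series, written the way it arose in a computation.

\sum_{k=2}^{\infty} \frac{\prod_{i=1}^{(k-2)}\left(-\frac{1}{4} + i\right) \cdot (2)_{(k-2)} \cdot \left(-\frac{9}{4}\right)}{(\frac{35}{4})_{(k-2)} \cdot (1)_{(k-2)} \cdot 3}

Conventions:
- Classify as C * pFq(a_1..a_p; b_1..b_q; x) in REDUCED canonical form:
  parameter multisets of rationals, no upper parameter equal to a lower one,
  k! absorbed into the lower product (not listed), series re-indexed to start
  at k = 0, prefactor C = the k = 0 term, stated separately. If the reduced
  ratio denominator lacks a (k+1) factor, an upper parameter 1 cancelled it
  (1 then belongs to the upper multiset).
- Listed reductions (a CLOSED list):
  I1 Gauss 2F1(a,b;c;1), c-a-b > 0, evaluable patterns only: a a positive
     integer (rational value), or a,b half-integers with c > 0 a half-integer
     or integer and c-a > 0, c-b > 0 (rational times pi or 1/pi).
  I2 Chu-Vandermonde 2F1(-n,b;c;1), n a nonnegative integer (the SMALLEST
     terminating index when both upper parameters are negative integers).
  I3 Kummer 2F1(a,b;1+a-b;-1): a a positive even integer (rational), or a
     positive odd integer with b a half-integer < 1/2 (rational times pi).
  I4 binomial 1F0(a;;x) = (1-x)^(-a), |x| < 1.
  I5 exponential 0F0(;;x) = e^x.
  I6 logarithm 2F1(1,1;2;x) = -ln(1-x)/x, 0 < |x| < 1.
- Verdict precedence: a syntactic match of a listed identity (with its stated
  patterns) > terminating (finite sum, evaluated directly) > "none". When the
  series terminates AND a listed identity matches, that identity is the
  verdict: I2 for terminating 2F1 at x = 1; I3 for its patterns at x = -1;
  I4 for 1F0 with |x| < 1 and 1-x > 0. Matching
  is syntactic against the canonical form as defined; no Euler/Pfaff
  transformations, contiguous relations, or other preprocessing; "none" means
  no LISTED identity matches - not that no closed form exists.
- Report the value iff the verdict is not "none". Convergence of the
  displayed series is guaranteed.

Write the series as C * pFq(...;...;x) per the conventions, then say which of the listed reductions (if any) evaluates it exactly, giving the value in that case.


Canonical form: C = -\frac{3}{4} times 2F1 with upper {\frac{3}{4}, 2}, lower {\frac{35}{4}}, x = 1. Verdict at x = 1: Gauss's theorem (I1) matches (x = 1: the Gamma ratio telescopes since c-a-b = 6 > 0 and a = 2 in Z>0). Exact value: -\frac{837}{896}.

Key observation: x = 1 and (1)_k (prefactor -3/4) is k! itself.
Consecutive-term ratio: r(k) = 1 * (k+\frac{3}{4}) (k+2) / [(k+\frac{35}{4}) (k+1)] ; factor over Q: parameters, x = 1, and C = -\frac{3}{4}.


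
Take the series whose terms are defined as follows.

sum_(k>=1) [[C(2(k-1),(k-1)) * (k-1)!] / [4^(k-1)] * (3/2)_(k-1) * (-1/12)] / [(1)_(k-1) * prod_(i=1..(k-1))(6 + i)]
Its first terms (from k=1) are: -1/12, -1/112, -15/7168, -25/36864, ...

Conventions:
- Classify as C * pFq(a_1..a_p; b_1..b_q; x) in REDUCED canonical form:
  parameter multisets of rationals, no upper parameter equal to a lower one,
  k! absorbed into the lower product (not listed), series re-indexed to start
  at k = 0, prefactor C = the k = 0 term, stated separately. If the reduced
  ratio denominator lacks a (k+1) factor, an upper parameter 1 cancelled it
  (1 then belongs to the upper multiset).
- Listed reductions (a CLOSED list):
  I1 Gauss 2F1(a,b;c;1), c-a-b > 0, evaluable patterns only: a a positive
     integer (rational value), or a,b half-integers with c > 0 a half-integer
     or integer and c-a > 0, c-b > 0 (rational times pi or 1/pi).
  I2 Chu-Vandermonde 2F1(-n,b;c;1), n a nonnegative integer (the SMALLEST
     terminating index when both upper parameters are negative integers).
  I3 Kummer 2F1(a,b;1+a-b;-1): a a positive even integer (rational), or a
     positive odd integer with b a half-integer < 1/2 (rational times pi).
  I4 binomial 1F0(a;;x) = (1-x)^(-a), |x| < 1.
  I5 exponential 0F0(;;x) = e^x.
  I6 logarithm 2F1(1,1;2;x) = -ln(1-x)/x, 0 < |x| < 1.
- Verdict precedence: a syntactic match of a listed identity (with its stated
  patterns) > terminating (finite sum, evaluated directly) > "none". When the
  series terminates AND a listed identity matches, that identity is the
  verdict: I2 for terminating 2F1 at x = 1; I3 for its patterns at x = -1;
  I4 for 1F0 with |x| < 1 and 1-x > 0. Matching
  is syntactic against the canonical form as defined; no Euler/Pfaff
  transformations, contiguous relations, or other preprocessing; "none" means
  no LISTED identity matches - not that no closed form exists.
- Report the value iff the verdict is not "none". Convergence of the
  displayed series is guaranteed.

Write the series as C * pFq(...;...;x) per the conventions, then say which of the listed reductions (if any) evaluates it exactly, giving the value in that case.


The series (x = 1) is 2F1: upper {1/2, 3/2}, lower {7}, prefactor -1/12. Verdict: the half-integer Gauss pattern (I1) fires (x = 1; upper {1/2, 3/2} half-integers, c = 7 in the evaluable pattern). Its exact value is (-65536/218295) / pi.

Structural cue: from the first term -1/12: C(2k,k) (C = -1/12, x = 1) equals 4^k (1/2)_k / k!.
Term ratio: r(k) = 1 * (k+1/2) (k+3/2) / [(k+7) (k+1)] - rational in k. x = 1; t_0 = -1/12; negate the roots.


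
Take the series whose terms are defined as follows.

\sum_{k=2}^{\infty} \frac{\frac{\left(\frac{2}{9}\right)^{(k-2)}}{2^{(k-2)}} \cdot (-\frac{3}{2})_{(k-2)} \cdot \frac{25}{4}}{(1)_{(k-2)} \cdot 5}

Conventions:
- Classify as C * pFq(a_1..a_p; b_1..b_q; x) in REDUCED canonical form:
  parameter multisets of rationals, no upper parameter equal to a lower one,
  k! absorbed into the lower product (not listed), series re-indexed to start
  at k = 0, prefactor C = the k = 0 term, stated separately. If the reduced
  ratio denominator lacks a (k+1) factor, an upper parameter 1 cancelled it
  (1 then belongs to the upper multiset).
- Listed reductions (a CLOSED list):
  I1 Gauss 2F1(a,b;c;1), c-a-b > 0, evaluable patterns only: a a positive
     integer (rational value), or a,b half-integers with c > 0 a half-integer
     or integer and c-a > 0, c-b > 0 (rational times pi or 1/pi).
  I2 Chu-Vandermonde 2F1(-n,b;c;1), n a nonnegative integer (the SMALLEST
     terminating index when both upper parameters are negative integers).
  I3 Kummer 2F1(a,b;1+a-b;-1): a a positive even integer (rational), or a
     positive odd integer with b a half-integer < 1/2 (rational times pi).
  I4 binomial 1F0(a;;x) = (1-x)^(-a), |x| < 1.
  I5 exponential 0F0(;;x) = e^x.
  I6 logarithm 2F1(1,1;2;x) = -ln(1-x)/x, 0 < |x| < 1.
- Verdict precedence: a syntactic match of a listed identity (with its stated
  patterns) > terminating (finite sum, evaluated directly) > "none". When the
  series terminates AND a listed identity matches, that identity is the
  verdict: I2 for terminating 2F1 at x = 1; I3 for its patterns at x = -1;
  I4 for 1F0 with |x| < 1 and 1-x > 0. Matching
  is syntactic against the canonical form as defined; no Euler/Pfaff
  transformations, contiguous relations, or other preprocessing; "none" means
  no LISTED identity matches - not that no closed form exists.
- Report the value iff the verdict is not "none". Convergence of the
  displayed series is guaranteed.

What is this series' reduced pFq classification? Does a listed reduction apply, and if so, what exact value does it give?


This is \frac{5}{4} * 1F0(-\frac{3}{2}; -; \frac{1}{9}) in reduced canonical form. Verdict: binomial (I4) applies (the 1F0 binomial series: exponent 3/2, x = \frac{1}{9}). Value: \frac{5}{4} \cdot \left(\frac{8}{9}\right)^{\frac{3}{2}}.

First insight: t_0 = \frac{5}{4} here, and the constant factors (prefactor 5/4) combine into one prefactor.
Adjacent-term ratio: r(k) = \frac{1}{9} * (k-\frac{3}{2}) / [(k+1)] - rational in k. x = \frac{1}{9}; t_0 = \frac{5}{4}; negate the roots.


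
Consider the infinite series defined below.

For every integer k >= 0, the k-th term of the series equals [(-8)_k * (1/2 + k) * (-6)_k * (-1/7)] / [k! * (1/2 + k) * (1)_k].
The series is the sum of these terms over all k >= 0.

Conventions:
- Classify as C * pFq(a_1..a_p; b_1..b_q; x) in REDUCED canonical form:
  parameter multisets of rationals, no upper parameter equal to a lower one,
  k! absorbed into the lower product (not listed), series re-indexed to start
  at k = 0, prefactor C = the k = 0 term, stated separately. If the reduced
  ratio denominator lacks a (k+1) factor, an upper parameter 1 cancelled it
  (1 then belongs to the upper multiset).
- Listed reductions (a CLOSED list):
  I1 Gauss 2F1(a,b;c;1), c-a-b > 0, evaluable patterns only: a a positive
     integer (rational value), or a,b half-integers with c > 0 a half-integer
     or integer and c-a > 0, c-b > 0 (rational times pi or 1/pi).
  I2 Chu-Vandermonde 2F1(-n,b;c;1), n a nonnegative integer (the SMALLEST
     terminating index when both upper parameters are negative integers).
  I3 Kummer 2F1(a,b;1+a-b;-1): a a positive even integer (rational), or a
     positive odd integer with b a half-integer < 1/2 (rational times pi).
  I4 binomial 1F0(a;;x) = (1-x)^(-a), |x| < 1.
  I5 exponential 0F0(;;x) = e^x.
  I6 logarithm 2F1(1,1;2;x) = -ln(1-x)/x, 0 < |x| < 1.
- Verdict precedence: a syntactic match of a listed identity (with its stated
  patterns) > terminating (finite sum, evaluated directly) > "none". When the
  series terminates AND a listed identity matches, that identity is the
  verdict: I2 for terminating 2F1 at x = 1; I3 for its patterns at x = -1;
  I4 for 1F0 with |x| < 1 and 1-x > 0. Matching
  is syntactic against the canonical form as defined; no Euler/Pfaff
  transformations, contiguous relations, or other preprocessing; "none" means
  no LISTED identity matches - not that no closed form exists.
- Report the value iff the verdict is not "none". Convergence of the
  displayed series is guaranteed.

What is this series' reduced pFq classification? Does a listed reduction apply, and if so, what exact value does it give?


x = 1 here; the reduced form reads 2F1, upper {-8, -6}, lower {1}, C = -1/7. Verdict at x = 1: the Chu-Vandermonde identity I2 matches (terminating 2F1 at x = 1 with n = 6, b = -8, c = 1). Hence: -429.

Key observation: x = 1 and the factor k + 1/2 cancels (top and bottom), leaving C = -1/7, x = 1.
Ratio: r(k) = 1 * (k-8) (k-6) / [(k+1) (k+1)] - poly over poly, x = 1 from leading terms; C = -1/7 at k = 0.


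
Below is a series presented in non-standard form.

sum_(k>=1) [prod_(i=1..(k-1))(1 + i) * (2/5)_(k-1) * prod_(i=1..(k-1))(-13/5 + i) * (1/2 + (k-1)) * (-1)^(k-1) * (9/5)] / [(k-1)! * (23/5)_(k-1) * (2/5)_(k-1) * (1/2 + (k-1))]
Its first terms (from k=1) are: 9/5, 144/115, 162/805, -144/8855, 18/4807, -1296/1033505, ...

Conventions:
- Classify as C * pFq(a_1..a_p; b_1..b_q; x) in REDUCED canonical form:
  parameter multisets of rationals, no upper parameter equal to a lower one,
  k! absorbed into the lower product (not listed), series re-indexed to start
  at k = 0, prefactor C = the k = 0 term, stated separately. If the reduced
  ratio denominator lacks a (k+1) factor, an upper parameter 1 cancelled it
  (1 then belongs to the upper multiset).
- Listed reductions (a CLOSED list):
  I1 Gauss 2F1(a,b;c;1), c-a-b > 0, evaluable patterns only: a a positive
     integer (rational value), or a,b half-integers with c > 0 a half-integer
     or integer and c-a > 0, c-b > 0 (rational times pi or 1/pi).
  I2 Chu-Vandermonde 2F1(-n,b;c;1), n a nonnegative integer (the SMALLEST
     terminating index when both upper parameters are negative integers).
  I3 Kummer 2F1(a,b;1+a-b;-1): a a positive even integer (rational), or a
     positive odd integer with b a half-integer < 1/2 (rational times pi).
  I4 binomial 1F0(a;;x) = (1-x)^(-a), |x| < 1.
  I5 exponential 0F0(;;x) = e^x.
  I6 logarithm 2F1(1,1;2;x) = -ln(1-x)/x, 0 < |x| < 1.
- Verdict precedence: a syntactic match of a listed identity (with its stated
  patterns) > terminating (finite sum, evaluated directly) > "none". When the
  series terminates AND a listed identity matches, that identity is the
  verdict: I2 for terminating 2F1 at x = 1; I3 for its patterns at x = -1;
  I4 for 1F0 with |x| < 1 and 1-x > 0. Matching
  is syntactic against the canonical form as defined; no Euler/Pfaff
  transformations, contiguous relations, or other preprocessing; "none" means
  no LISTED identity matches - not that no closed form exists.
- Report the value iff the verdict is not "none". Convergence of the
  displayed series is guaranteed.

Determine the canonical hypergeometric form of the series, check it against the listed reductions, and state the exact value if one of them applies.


This is 9/5 * 2F1(-8/5, 2; 23/5; -1) in reduced canonical form. Verdict at x = -1: Kummer (I3) matches (x = -1; c = 23/5 equals 1+a-b for upper {-8/5, 2}: listed pattern). Sum: 81/25.

The tell: from the first term 9/5: the running product (C = 9/5) telescopes to a rising factorial.
Adjacent-term ratio: r(k) = (-1) * (k-8/5) (k+2) / [(k+23/5) (k+1)] - poly over poly, x = (-1) from leading terms; C = 9/5 at k = 0.


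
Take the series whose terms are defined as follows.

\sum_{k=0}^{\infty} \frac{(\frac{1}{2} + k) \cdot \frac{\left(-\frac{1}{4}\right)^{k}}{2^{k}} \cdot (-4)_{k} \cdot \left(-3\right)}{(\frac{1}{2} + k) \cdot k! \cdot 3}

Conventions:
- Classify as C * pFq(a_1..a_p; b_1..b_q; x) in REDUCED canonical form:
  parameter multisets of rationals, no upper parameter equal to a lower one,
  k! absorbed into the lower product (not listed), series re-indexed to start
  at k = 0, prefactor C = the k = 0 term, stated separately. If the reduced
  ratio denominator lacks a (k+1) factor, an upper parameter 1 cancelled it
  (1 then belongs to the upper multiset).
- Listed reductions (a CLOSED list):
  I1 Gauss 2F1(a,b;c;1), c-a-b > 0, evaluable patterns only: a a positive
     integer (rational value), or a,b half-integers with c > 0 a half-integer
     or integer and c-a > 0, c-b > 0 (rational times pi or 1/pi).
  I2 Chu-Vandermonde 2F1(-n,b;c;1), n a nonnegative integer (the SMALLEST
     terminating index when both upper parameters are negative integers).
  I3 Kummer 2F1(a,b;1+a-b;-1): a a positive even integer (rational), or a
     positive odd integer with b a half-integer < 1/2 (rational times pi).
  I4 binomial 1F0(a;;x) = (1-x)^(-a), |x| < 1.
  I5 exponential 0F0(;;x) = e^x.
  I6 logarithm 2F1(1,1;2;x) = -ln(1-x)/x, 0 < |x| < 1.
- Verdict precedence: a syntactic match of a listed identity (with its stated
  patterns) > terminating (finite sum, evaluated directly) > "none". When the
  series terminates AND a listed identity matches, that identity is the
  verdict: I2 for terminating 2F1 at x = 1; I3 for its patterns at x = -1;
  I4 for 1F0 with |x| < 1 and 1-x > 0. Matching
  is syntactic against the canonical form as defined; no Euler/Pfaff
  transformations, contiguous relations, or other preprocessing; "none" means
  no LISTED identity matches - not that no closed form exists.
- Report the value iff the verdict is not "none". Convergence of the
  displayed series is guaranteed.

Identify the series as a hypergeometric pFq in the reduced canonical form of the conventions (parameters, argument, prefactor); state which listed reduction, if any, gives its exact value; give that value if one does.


x = -\frac{1}{8} here; the reduced form reads 1F0, upper {-4}, lower {-}, C = -1. Verdict: binomial (I4) matches (the 1F0 binomial series: exponent 4, x = -\frac{1}{8}). Value: -\frac{6561}{4096}.

Key step: from the first term -1: the two k-th powers (C = -1, x = -1/8) combine into one argument.
Adjacent-term ratio: r(k) = -\frac{1}{8} * (k-4) / [(k+1)] ; factor over Q: parameters, x = -\frac{1}{8}, and C = -1.


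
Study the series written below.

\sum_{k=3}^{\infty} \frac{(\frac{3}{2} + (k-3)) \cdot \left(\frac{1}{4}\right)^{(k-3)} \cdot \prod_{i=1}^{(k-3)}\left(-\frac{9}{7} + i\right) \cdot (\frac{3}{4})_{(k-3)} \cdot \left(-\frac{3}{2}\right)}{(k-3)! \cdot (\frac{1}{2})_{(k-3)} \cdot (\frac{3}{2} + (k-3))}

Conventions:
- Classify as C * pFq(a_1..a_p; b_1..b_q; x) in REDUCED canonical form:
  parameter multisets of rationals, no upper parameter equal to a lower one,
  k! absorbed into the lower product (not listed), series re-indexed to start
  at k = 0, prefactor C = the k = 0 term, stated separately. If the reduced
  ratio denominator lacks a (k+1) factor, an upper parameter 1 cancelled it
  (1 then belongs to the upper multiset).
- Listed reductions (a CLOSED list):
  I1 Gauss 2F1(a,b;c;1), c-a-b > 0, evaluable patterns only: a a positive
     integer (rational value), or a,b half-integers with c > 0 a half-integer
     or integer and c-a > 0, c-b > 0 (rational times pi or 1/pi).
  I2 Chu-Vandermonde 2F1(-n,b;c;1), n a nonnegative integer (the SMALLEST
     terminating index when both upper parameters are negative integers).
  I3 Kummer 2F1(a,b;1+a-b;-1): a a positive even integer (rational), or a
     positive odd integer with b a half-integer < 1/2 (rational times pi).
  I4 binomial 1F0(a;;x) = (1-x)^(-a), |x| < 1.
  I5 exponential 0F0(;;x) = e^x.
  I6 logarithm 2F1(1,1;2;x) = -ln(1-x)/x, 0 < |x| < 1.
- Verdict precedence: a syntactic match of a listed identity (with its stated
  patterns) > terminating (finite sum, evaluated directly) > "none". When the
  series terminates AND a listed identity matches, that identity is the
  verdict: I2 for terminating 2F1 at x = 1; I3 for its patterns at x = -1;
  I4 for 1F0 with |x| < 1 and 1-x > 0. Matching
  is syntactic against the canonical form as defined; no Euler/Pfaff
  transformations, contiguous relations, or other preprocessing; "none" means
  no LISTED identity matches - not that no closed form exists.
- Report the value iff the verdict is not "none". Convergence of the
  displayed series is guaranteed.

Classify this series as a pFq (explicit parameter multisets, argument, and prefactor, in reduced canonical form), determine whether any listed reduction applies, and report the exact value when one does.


Prefactor -\frac{3}{2}, argument \frac{1}{4}: 2F1 with upper {-\frac{2}{7}, \frac{3}{4}} over lower {\frac{1}{2}}. Verdict: none here - no I1-I6 shape fits x = \frac{1}{4} with lower {\frac{1}{2}}.

The tell: from the first term -\frac{3}{2}: striking the common factor k + 3/2 reduces the term (prefactor -3/2).
Consecutive-term ratio: r(k) = \frac{1}{4} * (k-\frac{2}{7}) (k+\frac{3}{4}) / [(k+\frac{1}{2}) (k+1)] - poly over poly, x = \frac{1}{4} from leading terms; C = -\frac{3}{2} at k = 0.


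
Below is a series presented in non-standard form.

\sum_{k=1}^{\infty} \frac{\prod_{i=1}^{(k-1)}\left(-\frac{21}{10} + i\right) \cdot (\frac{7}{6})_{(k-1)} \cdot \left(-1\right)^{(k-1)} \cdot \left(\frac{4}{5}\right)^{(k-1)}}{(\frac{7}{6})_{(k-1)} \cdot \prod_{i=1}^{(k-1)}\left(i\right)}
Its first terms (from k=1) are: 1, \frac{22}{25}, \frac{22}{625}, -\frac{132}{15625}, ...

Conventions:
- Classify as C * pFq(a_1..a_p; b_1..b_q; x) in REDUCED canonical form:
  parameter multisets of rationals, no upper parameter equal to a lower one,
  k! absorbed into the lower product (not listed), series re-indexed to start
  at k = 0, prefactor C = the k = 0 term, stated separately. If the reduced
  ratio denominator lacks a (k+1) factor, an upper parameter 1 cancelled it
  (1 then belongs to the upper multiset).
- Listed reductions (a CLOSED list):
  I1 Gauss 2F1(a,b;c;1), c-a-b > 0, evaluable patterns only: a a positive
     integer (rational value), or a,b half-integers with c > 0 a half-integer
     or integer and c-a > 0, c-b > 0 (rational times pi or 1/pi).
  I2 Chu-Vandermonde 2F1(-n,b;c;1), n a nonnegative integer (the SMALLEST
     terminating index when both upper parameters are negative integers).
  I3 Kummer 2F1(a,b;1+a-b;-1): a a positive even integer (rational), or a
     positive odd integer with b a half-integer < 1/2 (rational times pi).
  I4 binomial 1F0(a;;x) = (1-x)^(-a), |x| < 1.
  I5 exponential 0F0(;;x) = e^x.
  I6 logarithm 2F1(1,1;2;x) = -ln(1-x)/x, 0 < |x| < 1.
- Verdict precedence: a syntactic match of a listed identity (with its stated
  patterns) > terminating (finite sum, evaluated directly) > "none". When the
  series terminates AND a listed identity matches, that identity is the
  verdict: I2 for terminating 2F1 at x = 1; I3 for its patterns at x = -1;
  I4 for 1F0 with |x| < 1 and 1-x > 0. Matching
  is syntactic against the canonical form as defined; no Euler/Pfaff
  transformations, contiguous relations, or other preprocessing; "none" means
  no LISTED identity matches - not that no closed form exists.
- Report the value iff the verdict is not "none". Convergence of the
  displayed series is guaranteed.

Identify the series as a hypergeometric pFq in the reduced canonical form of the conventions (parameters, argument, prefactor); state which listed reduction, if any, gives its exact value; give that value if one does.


x = -\frac{4}{5} here; the reduced form reads 1F0, upper {-\frac{11}{10}}, lower {-}, C = 1. Verdict: the binomial series (I4) matches (the 1F0 binomial series: exponent 11/10, x = -\frac{4}{5}). Sum: \left(\frac{9}{5}\right)^{\frac{11}{10}}.

First insight: t_0 = 1 here, and the running product (C = 1) telescopes to a rising factorial.
Consecutive-term ratio: r(k) = -\frac{4}{5} * (k-\frac{11}{10}) / [(k+1)] - rational in k. x = -\frac{4}{5}; t_0 = 1; negate the roots.


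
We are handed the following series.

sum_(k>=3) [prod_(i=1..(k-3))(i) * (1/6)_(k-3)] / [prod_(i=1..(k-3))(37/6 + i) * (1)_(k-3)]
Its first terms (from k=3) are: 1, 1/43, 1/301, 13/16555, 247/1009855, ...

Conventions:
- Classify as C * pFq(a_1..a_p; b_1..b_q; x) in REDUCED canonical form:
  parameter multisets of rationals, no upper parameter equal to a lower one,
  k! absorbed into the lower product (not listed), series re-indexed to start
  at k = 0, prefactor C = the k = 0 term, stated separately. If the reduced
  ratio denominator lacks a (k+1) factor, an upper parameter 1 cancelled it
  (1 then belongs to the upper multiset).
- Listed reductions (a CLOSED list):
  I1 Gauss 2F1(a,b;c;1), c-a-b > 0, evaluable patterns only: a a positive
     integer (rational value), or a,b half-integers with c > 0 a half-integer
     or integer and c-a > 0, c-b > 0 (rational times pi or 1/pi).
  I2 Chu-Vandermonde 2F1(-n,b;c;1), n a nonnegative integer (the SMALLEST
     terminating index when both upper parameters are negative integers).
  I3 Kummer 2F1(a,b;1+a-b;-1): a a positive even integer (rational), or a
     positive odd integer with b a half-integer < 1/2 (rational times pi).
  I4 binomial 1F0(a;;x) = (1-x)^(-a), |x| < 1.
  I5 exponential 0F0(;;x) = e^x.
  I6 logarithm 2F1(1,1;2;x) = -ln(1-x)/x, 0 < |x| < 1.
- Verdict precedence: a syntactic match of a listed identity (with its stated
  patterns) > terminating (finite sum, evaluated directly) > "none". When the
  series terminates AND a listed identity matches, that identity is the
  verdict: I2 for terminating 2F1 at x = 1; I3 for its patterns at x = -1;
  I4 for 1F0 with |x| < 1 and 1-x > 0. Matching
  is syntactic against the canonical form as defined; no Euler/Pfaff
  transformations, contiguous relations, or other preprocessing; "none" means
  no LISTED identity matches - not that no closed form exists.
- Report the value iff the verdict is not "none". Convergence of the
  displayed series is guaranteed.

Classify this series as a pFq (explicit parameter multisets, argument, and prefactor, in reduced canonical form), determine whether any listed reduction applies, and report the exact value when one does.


This is 1 * 2F1(1/6, 1; 43/6; 1) in reduced canonical form. Verdict: this is the Gauss summation I1 (x = 1: the Gamma ratio telescopes since c-a-b = 6 > 0 and a = 1 in Z>0). Its exact value is 37/36.

First insight: from the first term 1: the lower running product (C = 1) is a rising factorial.
Step ratio: r(k) = 1 * (k+1/6) (k+1) / [(k+43/6) (k+1)] - rational in k. x = 1; t_0 = 1; negate the roots.


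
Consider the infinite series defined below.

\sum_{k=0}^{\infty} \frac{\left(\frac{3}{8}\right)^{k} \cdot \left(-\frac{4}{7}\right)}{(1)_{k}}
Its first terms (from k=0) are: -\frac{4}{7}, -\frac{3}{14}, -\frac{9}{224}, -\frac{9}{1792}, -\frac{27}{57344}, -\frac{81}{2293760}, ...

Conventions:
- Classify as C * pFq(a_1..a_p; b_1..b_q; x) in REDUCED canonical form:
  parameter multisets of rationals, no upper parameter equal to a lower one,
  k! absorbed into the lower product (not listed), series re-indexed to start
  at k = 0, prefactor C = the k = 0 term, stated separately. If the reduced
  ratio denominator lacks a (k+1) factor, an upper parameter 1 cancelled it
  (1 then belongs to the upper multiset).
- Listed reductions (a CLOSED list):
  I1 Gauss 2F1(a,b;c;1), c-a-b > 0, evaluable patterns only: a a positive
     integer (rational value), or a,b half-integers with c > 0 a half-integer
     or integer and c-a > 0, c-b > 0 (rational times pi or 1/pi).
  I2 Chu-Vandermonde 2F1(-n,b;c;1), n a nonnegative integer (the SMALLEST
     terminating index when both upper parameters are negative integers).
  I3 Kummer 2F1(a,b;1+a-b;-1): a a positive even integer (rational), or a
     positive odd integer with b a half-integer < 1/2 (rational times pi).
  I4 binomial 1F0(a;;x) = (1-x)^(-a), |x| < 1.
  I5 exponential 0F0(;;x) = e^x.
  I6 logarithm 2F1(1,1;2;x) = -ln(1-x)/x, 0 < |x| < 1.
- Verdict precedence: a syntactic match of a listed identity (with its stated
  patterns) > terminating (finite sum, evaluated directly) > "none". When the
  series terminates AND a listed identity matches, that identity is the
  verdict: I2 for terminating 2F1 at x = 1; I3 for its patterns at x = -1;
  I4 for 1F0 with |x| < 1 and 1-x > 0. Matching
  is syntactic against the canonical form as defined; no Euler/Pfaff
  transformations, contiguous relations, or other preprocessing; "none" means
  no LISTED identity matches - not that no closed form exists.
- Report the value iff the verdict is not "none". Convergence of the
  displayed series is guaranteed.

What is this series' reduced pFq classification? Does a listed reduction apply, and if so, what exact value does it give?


Reduced: x = \frac{3}{8}, 0F0, upper = {-}, lower = {-}, C = -\frac{4}{7}. Verdict at x = \frac{3}{8}: the I5 exponential reduction matches (the 0F0 exponential series at x = \frac{3}{8}). Its exact value is \left(-\frac{4}{7}\right) \cdot e^{\frac{3}{8}}.

First insight: from the first term -\frac{4}{7}: (1)_k (prefactor -4/7) is k! itself.
Consecutive-term ratio: r(k) = \frac{3}{8} * 1 / [(k+1)] - rational in k, leading ratio \frac{3}{8}; with t_0 = -\frac{4}{7}, classification follows.


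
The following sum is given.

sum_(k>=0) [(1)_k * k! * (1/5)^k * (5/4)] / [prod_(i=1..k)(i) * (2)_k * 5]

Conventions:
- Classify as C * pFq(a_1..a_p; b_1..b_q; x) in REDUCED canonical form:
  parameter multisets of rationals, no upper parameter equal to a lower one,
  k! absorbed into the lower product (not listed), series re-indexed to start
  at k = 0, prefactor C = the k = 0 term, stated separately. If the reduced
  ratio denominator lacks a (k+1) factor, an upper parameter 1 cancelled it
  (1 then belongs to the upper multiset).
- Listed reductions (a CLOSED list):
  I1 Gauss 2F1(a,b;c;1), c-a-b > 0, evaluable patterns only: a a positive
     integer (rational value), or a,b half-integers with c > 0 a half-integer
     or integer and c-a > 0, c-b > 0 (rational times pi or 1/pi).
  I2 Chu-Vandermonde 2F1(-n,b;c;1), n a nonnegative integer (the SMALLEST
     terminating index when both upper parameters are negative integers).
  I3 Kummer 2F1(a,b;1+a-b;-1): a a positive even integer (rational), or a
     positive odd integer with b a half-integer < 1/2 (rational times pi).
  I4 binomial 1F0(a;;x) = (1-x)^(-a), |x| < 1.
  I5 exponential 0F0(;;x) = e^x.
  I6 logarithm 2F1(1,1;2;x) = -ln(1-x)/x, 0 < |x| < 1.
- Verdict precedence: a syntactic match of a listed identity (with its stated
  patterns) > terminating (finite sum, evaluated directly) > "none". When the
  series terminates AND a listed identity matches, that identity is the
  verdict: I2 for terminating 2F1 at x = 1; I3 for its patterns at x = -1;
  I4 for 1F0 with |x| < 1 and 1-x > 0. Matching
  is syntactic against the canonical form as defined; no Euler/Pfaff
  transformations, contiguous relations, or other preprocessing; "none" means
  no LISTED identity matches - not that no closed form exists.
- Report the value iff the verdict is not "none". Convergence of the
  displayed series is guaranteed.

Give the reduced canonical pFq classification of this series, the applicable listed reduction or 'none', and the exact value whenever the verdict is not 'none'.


With C = 1/4: the canonical form is 2F1(1, 1; 2; 1/5). Verdict (x = 1/5): the I6 logarithm reduction applies (the logarithm: parameters (1,1;2), x = 1/5). Hence: (-5/4) * ln(4/5).

Structural cue: t_0 = 1/4 here, and the product of the first k integers (C = 1/4, x = 1/5) is k!.
Consecutive-term ratio: r(k) = (1/5) * (k+1) (k+1) / [(k+2) (k+1)] ; factor over Q: parameters, x = (1/5), and C = 1/4.


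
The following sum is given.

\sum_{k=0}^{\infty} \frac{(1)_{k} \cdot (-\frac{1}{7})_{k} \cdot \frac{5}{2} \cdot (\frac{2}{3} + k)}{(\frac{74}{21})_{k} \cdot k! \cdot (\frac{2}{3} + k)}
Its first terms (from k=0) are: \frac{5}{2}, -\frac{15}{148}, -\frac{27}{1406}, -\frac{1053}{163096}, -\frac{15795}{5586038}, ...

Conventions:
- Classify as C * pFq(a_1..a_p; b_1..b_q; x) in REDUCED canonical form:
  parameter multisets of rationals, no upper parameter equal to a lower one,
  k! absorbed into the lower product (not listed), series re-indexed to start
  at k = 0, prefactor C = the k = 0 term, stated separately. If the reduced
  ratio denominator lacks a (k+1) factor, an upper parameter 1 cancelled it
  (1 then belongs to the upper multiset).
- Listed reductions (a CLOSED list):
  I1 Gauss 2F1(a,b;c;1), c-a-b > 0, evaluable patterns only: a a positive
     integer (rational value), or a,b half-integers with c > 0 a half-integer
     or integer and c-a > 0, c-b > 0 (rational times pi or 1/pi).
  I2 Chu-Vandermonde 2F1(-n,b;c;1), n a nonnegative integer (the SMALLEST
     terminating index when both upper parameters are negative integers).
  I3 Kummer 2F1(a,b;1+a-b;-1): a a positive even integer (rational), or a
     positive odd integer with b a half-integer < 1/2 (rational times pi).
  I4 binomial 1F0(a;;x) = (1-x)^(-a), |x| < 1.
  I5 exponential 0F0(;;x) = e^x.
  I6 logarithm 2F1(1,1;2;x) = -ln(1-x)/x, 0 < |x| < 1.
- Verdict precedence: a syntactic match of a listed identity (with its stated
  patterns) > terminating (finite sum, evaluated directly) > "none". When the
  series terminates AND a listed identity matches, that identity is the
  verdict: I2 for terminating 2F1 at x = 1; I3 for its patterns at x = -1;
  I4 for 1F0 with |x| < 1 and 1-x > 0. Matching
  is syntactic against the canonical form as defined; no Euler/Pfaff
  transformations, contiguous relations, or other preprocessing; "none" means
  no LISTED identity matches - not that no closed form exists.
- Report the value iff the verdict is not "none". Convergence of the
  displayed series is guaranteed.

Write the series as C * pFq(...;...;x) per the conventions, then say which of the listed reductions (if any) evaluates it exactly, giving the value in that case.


With C = \frac{5}{2}: the canonical form is 2F1(-\frac{1}{7}, 1; \frac{74}{21}; 1). Verdict (x = 1): Gauss (I1, integer-parameter pattern) applies (x = 1: the Gamma ratio telescopes since c-a-b = 8/3 > 0 and a = 1 in Z>0). Hence: \frac{265}{112}.

Key observation: x = 1 and the factor k + 2/3 cancels (top and bottom), leaving C = 5/2.
Consecutive-term ratio: r(k) = 1 * (k-\frac{1}{7}) (k+1) / [(k+\frac{74}{21}) (k+1)] - rational in k, leading ratio 1; with t_0 = \frac{5}{2}, classification follows.


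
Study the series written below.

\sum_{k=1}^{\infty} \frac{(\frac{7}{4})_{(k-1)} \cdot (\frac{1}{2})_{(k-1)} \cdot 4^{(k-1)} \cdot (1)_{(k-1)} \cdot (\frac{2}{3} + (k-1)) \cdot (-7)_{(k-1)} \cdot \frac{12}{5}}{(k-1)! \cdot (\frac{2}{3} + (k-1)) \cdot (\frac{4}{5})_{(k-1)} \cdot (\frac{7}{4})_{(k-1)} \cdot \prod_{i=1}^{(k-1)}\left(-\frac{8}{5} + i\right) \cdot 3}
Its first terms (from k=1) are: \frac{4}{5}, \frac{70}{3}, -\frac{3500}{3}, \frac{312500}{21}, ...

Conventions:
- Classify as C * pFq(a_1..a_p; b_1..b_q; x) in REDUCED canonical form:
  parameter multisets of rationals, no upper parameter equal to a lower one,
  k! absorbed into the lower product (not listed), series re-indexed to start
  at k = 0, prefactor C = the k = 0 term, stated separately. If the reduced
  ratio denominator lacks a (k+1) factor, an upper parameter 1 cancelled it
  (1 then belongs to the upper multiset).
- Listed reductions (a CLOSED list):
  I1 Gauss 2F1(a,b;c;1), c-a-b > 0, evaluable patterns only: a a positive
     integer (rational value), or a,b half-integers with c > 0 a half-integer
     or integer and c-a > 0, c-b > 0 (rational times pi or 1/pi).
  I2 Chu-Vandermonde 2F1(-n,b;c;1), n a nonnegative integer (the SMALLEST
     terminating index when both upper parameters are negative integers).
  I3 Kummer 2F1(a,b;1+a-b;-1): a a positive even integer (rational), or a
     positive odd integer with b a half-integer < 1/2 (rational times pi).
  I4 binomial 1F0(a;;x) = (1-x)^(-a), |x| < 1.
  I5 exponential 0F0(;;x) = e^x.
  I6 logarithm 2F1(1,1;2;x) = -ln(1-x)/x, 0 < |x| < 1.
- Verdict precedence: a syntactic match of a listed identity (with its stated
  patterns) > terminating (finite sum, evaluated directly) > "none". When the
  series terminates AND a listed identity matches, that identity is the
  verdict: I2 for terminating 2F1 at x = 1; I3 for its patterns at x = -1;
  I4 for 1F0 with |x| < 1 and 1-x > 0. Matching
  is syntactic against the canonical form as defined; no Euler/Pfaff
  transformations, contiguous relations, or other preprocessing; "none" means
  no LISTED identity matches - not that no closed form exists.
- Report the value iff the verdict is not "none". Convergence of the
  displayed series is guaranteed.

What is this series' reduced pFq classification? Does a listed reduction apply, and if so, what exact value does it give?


With C = \frac{4}{5}: the canonical form is 3F2(-7, \frac{1}{2}, 1; -\frac{3}{5}, \frac{4}{5}; 4). Verdict: terminating at k = 7: the factor (-7)_k kills every later term; summing the 8 survivors is exact. Its exact value is \frac{10913482325884}{150480855}.

The tell: from the first term \frac{4}{5}: the lower running product (C = 4/5) is a rising factorial.
Adjacent-term ratio: r(k) = 4 * (k-7) (k+\frac{1}{2}) (k+1) / [(k-\frac{3}{5}) (k+\frac{4}{5}) (k+1)] - rational; roots negated = parameters, x = 4, C = \frac{4}{5}.
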